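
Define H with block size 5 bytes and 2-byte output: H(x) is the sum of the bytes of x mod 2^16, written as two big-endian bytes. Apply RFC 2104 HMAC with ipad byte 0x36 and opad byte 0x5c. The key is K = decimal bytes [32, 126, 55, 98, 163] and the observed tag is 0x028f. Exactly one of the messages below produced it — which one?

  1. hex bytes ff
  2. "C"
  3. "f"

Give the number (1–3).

Key decimal bytes [32, 126, 55, 98, 163] = 20 7e 37 62 a3 is exactly B = 5 bytes: K' = 20 7e 37 62 a3.
K' ⊕ ipad = 16 48 01 54 95; K' ⊕ opad = 7c 22 6b 3e ff.
m1: inner = H(16 48 01 54 95 ff) = 02 47; tag = H(7c 22 6b 3e ff 02 47) = 028f ← matches
m2: inner = H(16 48 01 54 95 43) = 01 8b; tag = H(7c 22 6b 3e ff 01 8b) = 02d2
m3: inner = H(16 48 01 54 95 66) = 01 ae; tag = H(7c 22 6b 3e ff 01 ae) = 02f5

1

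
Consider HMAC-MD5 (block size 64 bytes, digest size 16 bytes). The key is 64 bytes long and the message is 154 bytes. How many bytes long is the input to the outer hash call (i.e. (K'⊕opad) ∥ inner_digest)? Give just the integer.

80

Key is 64 ≤ 64 bytes, zero-padded: |K'| = 64.
Outer input = (K'⊕opad) ∥ H(inner) → 64 + 16 = 80 bytes.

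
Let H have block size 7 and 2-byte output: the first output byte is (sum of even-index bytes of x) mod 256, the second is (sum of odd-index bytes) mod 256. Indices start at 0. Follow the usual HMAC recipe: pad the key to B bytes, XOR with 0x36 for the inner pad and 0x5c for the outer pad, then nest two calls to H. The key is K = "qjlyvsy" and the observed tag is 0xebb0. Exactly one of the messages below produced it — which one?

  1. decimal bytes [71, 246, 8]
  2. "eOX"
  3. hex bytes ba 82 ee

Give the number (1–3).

1

Key "qjlyvsy" = 71 6a 6c 79 76 73 79 is exactly B = 7 bytes: K' = 71 6a 6c 79 76 73 79.
K' ⊕ ipad = 47 5c 5a 4f 40 45 4f; K' ⊕ opad = 2d 36 30 25 2a 2f 25.
m1: inner = H(47 5c 5a 4f 40 45 4f 47 f6 08) = 26 3f; tag = H(2d 36 30 25 2a 2f 25 26 3f) = ebb0 ← matches
m2: inner = H(47 5c 5a 4f 40 45 4f 65 4f 58) = 7f ad; tag = H(2d 36 30 25 2a 2f 25 7f ad) = 5909
m3: inner = H(47 5c 5a 4f 40 45 4f ba 82 ee) = b2 98; tag = H(2d 36 30 25 2a 2f 25 b2 98) = 443c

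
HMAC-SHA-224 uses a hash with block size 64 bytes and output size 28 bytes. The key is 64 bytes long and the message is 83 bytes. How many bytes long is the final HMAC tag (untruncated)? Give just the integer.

The tag is one SHA-224 digest: 28 bytes.

28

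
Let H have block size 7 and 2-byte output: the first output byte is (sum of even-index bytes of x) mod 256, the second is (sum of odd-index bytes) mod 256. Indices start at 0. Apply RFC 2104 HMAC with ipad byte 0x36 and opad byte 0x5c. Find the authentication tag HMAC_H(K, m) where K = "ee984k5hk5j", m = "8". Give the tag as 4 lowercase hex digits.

cb3d

Key "ee984k5hk5j" = 65 65 39 38 34 6b 35 68 6b 35 6a is 11 bytes > B = 7, so hash it first: H(key) = dc a5, then zero-pad to 7 bytes: K' = dc a5 00 00 00 00 00.
K' ⊕ ipad = ea 93 36 36 36 36 36.  K' ⊕ opad = 80 f9 5c 5c 5c 5c 5c.
Inner input = (K'⊕ipad) ∥ m = ea 93 36 36 36 36 36 ∥ 38.
Inner hash: even-index sum = 396 mod 256 = 140; odd-index sum = 311 mod 256 = 55 → 8c 37.
Outer input = (K'⊕opad) ∥ inner = 80 f9 5c 5c 5c 5c 5c ∥ 8c 37.
Outer hash (tag): even-index sum = 459 mod 256 = 203; odd-index sum = 573 mod 256 = 61 → cb 3d.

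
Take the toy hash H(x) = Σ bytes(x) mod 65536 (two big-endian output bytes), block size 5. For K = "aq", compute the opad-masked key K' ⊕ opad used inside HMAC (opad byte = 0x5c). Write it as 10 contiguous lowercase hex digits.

3d2d5c5c5c

Key "aq" = 61 71 is 2 bytes ≤ B = 5; zero-pad to 5 bytes: K' = 61 71 00 00 00.
XOR each byte with 0x5c: 61⊕5c=3d, 71⊕5c=2d, 00⊕5c=5c, 00⊕5c=5c, 00⊕5c=5c.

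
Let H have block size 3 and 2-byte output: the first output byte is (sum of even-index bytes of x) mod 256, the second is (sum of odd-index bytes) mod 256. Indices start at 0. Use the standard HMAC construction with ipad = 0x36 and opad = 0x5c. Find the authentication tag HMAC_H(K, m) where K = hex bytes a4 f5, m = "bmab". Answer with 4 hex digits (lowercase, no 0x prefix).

da40

Key hex bytes a4 f5 is 2 bytes ≤ B = 3; zero-pad to 3 bytes: K' = a4 f5 00.
K' ⊕ ipad = 92 c3 36.  K' ⊕ opad = f8 a9 5c.
Inner input = (K'⊕ipad) ∥ m = 92 c3 36 ∥ 62 6d 61 62.
Inner hash: even-index sum = 407 mod 256 = 151; odd-index sum = 390 mod 256 = 134 → 97 86.
Outer input = (K'⊕opad) ∥ inner = f8 a9 5c ∥ 97 86.
Outer hash (tag): even-index sum = 474 mod 256 = 218; odd-index sum = 320 mod 256 = 64 → da 40.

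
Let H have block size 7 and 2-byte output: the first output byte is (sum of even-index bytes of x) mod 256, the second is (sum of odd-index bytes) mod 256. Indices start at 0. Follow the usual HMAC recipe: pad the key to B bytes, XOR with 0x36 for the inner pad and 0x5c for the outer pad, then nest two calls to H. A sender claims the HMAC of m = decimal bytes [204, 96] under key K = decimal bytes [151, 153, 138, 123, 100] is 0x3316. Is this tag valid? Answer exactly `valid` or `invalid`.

invalid

Key decimal bytes [151, 153, 138, 123, 100] = 97 99 8a 7b 64 is 5 bytes ≤ B = 7; zero-pad to 7 bytes: K' = 97 99 8a 7b 64 00 00.
K' ⊕ ipad = a1 af bc 4d 52 36 36; K' ⊕ opad = cb c5 d6 27 38 5c 5c.
Inner hash: even-index sum = 581 mod 256 = 69; odd-index sum = 510 mod 256 = 254 → 45 fe.
Outer hash (recomputed tag): even-index sum = 819 mod 256 = 51; odd-index sum = 397 mod 256 = 141 → 33 8d.
Recomputed tag = 338d; claimed = 3316 → mismatch.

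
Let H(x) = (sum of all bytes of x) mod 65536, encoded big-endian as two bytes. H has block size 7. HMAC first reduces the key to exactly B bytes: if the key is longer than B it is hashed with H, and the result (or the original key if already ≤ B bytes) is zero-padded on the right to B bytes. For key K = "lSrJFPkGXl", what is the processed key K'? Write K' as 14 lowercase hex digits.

|K| = 10 > B = 7, so first hash the key.
H(K): sum = 108+83+114+74+70+80+107+71+88+108 = 903 → 03 87.
Zero-pad H(K) = 03 87 to 7 bytes: K' = 03 87 00 00 00 00 00.

03870000000000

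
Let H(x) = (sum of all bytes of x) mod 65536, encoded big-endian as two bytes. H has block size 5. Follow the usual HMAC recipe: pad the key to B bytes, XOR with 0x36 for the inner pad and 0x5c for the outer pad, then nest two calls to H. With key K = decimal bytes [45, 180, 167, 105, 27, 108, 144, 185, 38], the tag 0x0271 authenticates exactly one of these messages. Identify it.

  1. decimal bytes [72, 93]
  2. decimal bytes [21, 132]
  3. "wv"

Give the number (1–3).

Key decimal bytes [45, 180, 167, 105, 27, 108, 144, 185, 38] = 2d b4 a7 69 1b 6c 90 b9 26 is 9 bytes > B = 5, so hash it first: H(key) = 03 e7, then zero-pad to 5 bytes: K' = 03 e7 00 00 00.
K' ⊕ ipad = 35 d1 36 36 36; K' ⊕ opad = 5f bb 5c 5c 5c.
m1: inner = H(35 d1 36 36 36 48 5d) = 02 4d; tag = H(5f bb 5c 5c 5c 02 4d) = 027d
m2: inner = H(35 d1 36 36 36 15 84) = 02 41; tag = H(5f bb 5c 5c 5c 02 41) = 0271 ← matches
m3: inner = H(35 d1 36 36 36 77 76) = 02 95; tag = H(5f bb 5c 5c 5c 02 95) = 02c5

2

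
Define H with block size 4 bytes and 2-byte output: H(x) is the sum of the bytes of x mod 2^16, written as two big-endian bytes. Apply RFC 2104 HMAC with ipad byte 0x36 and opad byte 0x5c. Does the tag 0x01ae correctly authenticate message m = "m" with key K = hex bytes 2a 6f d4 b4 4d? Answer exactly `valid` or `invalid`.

valid

Key hex bytes 2a 6f d4 b4 4d is 5 bytes > B = 4, so hash it first: H(key) = 02 6e, then zero-pad to 4 bytes: K' = 02 6e 00 00.
K' ⊕ ipad = 34 58 36 36; K' ⊕ opad = 5e 32 5c 5c.
Inner hash: sum = 52+88+54+54+109 = 357 → 01 65.
Outer hash (recomputed tag): sum = 94+50+92+92+1+101 = 430 → 01 ae.
Recomputed tag = 01ae; claimed = 01ae → match.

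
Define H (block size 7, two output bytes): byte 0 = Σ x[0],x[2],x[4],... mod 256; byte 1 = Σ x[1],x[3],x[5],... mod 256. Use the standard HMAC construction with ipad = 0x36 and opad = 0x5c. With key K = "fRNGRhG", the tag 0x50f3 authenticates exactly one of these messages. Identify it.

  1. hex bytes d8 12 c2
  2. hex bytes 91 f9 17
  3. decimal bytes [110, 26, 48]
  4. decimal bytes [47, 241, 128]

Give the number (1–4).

Key "fRNGRhG" = 66 52 4e 47 52 68 47 is exactly B = 7 bytes: K' = 66 52 4e 47 52 68 47.
K' ⊕ ipad = 50 64 78 71 64 5e 71; K' ⊕ opad = 3a 0e 12 1b 0e 34 1b.
m1: inner = H(50 64 78 71 64 5e 71 d8 12 c2) = af cd; tag = H(3a 0e 12 1b 0e 34 1b af cd) = 420c
m2: inner = H(50 64 78 71 64 5e 71 91 f9 17) = 96 db; tag = H(3a 0e 12 1b 0e 34 1b 96 db) = 50f3 ← matches
m3: inner = H(50 64 78 71 64 5e 71 6e 1a 30) = b7 d1; tag = H(3a 0e 12 1b 0e 34 1b b7 d1) = 4614
m4: inner = H(50 64 78 71 64 5e 71 2f f1 80) = 8e e2; tag = H(3a 0e 12 1b 0e 34 1b 8e e2) = 57eb

2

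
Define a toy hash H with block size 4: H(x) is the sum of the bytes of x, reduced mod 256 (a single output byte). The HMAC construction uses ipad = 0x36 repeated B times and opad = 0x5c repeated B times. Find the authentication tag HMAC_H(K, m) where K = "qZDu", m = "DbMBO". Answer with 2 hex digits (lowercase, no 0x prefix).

60

Key "qZDu" = 71 5a 44 75 is exactly B = 4 bytes: K' = 71 5a 44 75.
K' ⊕ ipad = 47 6c 72 43.  K' ⊕ opad = 2d 06 18 29.
Inner input = (K'⊕ipad) ∥ m = 47 6c 72 43 ∥ 44 62 4d 42 4f.
Inner hash: sum = 71+108+114+67+68+98+77+66+79 = 748; mod 256 = 236 → ec.
Outer input = (K'⊕opad) ∥ inner = 2d 06 18 29 ∥ ec.
Outer hash (tag): sum = 45+6+24+41+236 = 352; mod 256 = 96 → 60.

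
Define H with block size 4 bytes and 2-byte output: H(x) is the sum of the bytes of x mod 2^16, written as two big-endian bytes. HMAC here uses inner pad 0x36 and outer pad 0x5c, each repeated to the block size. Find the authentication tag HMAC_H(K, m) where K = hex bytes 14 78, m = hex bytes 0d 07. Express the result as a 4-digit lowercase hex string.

Key hex bytes 14 78 is 2 bytes ≤ B = 4; zero-pad to 4 bytes: K' = 14 78 00 00.
K' ⊕ ipad = 22 4e 36 36.  K' ⊕ opad = 48 24 5c 5c.
Inner input = (K'⊕ipad) ∥ m = 22 4e 36 36 ∥ 0d 07.
Inner hash: sum = 34+78+54+54+13+7 = 240 → 00 f0.
Outer input = (K'⊕opad) ∥ inner = 48 24 5c 5c ∥ 00 f0.
Outer hash (tag): sum = 72+36+92+92+0+240 = 532 → 02 14.

0214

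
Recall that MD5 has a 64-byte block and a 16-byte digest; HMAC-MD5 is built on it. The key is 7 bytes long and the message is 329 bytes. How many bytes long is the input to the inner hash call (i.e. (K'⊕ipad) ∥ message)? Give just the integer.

393

Key is 7 ≤ 64 bytes, zero-padded: |K'| = 64.
Inner input = (K'⊕ipad) ∥ m → 64 + 329 = 393 bytes.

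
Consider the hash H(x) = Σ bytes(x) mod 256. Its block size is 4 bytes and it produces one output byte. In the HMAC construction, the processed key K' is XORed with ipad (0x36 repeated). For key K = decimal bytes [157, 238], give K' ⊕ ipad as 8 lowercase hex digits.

Key decimal bytes [157, 238] = 9d ee is 2 bytes ≤ B = 4; zero-pad to 4 bytes: K' = 9d ee 00 00.
XOR each byte with 0x36: 9d⊕36=ab, ee⊕36=d8, 00⊕36=36, 00⊕36=36.

abd83636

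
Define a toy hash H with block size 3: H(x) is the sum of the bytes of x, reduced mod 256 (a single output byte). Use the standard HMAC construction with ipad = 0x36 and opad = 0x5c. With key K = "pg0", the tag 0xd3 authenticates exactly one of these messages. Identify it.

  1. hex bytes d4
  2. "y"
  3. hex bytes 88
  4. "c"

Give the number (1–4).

4

Key "pg0" = 70 67 30 is exactly B = 3 bytes: K' = 70 67 30.
K' ⊕ ipad = 46 51 06; K' ⊕ opad = 2c 3b 6c.
m1: inner = H(46 51 06 d4) = 71; tag = H(2c 3b 6c 71) = 44
m2: inner = H(46 51 06 79) = 16; tag = H(2c 3b 6c 16) = e9
m3: inner = H(46 51 06 88) = 25; tag = H(2c 3b 6c 25) = f8
m4: inner = H(46 51 06 63) = 00; tag = H(2c 3b 6c 00) = d3 ← matches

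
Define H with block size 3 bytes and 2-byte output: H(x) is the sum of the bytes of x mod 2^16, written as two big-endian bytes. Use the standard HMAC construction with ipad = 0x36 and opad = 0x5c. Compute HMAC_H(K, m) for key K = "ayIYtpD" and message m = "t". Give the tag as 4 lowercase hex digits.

Key "ayIYtpD" = 61 79 49 59 74 70 44 is 7 bytes > B = 3, so hash it first: H(key) = 02 a4, then zero-pad to 3 bytes: K' = 02 a4 00.
K' ⊕ ipad = 34 92 36.  K' ⊕ opad = 5e f8 5c.
Inner input = (K'⊕ipad) ∥ m = 34 92 36 ∥ 74.
Inner hash: sum = 52+146+54+116 = 368 → 01 70.
Outer input = (K'⊕opad) ∥ inner = 5e f8 5c ∥ 01 70.
Outer hash (tag): sum = 94+248+92+1+112 = 547 → 02 23.

0223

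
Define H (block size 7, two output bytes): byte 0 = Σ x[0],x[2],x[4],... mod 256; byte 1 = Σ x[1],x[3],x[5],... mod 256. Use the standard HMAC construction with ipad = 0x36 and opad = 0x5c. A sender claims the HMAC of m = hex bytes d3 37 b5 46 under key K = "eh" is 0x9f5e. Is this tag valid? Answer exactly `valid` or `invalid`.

valid

Key "eh" = 65 68 is 2 bytes ≤ B = 7; zero-pad to 7 bytes: K' = 65 68 00 00 00 00 00.
K' ⊕ ipad = 53 5e 36 36 36 36 36; K' ⊕ opad = 39 34 5c 5c 5c 5c 5c.
Inner hash: even-index sum = 370 mod 256 = 114; odd-index sum = 594 mod 256 = 82 → 72 52.
Outer hash (recomputed tag): even-index sum = 415 mod 256 = 159; odd-index sum = 350 mod 256 = 94 → 9f 5e.
Recomputed tag = 9f5e; claimed = 9f5e → match.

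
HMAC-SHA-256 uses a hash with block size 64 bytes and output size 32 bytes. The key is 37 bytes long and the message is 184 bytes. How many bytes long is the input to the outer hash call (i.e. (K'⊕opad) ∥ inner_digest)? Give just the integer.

96

Key is 37 ≤ 64 bytes, zero-padded: |K'| = 64.
Outer input = (K'⊕opad) ∥ H(inner) → 64 + 32 = 96 bytes.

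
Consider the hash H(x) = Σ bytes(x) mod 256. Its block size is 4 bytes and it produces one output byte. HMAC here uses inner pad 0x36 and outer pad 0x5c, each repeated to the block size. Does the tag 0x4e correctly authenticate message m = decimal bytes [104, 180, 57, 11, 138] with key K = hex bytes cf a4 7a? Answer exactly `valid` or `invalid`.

invalid

Key hex bytes cf a4 7a is 3 bytes ≤ B = 4; zero-pad to 4 bytes: K' = cf a4 7a 00.
K' ⊕ ipad = f9 92 4c 36; K' ⊕ opad = 93 f8 26 5c.
Inner hash: sum = 249+146+76+54+104+180+57+11+138 = 1015; mod 256 = 247 → f7.
Outer hash (recomputed tag): sum = 147+248+38+92+247 = 772; mod 256 = 4 → 04.
Recomputed tag = 04; claimed = 4e → mismatch.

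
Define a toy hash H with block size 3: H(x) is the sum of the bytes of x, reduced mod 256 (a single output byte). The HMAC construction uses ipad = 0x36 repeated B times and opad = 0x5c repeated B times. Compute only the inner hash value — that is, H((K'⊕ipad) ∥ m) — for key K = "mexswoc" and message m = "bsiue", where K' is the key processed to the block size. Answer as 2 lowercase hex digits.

b4

Key "mexswoc" = 6d 65 78 73 77 6f 63 is 7 bytes > B = 3, so hash it first: H(key) = 06, then zero-pad to 3 bytes: K' = 06 00 00.
K' ⊕ ipad = 30 36 36.
Inner input = 30 36 36 ∥ 62 73 69 75 65.
Inner hash: sum = 48+54+54+98+115+105+117+101 = 692; mod 256 = 180 → b4.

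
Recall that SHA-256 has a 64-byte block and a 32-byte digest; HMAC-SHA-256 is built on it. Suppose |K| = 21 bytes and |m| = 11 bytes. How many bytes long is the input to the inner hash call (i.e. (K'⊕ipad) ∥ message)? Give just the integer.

Key is 21 ≤ 64 bytes, zero-padded: |K'| = 64.
Inner input = (K'⊕ipad) ∥ m → 64 + 11 = 75 bytes.

75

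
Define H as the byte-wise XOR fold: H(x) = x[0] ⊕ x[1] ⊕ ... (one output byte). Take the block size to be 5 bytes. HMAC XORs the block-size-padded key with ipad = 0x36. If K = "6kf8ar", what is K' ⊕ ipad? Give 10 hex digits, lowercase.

Key "6kf8ar" = 36 6b 66 38 61 72 is 6 bytes > B = 5, so hash it first: H(key) = 10, then zero-pad to 5 bytes: K' = 10 00 00 00 00.
XOR each byte with 0x36: 10⊕36=26, 00⊕36=36, 00⊕36=36, 00⊕36=36, 00⊕36=36.

2636363636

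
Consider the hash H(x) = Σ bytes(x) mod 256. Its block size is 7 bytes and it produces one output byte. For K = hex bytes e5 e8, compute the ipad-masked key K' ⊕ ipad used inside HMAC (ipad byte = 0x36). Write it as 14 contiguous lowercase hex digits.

Key hex bytes e5 e8 is 2 bytes ≤ B = 7; zero-pad to 7 bytes: K' = e5 e8 00 00 00 00 00.
XOR each byte with 0x36: e5⊕36=d3, e8⊕36=de, 00⊕36=36, 00⊕36=36, 00⊕36=36, 00⊕36=36, 00⊕36=36.

d3de3636363636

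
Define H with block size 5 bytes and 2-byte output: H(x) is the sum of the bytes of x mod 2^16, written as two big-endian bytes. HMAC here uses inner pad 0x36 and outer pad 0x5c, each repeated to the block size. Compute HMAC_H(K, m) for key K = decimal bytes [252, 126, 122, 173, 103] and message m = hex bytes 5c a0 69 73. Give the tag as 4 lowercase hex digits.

Key decimal bytes [252, 126, 122, 173, 103] = fc 7e 7a ad 67 is exactly B = 5 bytes: K' = fc 7e 7a ad 67.
K' ⊕ ipad = ca 48 4c 9b 51.  K' ⊕ opad = a0 22 26 f1 3b.
Inner input = (K'⊕ipad) ∥ m = ca 48 4c 9b 51 ∥ 5c a0 69 73.
Inner hash: sum = 202+72+76+155+81+92+160+105+115 = 1058 → 04 22.
Outer input = (K'⊕opad) ∥ inner = a0 22 26 f1 3b ∥ 04 22.
Outer hash (tag): sum = 160+34+38+241+59+4+34 = 570 → 02 3a.

023a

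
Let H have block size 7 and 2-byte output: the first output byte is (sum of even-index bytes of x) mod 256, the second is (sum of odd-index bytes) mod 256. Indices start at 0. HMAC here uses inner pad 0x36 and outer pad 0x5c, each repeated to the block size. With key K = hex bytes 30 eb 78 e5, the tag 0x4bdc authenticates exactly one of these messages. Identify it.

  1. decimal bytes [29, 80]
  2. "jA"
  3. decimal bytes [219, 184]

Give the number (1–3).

Key hex bytes 30 eb 78 e5 is 4 bytes ≤ B = 7; zero-pad to 7 bytes: K' = 30 eb 78 e5 00 00 00.
K' ⊕ ipad = 06 dd 4e d3 36 36 36; K' ⊕ opad = 6c b7 24 b9 5c 5c 5c.
m1: inner = H(06 dd 4e d3 36 36 36 1d 50) = 10 03; tag = H(6c b7 24 b9 5c 5c 5c 10 03) = 4bdc ← matches
m2: inner = H(06 dd 4e d3 36 36 36 6a 41) = 01 50; tag = H(6c b7 24 b9 5c 5c 5c 01 50) = 98cd
m3: inner = H(06 dd 4e d3 36 36 36 db b8) = 78 c1; tag = H(6c b7 24 b9 5c 5c 5c 78 c1) = 0944

1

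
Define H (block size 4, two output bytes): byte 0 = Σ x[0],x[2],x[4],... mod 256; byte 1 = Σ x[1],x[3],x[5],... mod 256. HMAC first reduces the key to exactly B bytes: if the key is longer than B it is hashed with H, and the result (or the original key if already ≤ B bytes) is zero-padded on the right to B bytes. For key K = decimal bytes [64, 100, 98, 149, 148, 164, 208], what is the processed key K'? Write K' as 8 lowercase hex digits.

|K| = 7 > B = 4, so first hash the key.
H(K): even-index sum = 518 mod 256 = 6; odd-index sum = 413 mod 256 = 157 → 06 9d.
Zero-pad H(K) = 06 9d to 4 bytes: K' = 06 9d 00 00.

069d0000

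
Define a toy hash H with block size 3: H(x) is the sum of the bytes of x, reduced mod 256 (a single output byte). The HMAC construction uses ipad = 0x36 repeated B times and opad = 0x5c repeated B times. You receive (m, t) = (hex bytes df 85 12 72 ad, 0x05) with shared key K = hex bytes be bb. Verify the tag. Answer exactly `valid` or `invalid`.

valid

Key hex bytes be bb is 2 bytes ≤ B = 3; zero-pad to 3 bytes: K' = be bb 00.
K' ⊕ ipad = 88 8d 36; K' ⊕ opad = e2 e7 5c.
Inner hash: sum = 136+141+54+223+133+18+114+173 = 992; mod 256 = 224 → e0.
Outer hash (recomputed tag): sum = 226+231+92+224 = 773; mod 256 = 5 → 05.
Recomputed tag = 05; claimed = 05 → match.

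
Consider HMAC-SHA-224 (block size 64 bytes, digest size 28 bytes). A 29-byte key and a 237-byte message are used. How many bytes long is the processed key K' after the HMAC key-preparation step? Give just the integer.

Key is 29 ≤ 64 bytes, zero-padded: |K'| = 64.

64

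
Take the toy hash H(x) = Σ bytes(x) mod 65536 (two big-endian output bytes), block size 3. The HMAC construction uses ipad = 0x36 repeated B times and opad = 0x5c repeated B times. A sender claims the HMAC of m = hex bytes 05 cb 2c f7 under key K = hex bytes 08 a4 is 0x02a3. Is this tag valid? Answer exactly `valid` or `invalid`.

Key hex bytes 08 a4 is 2 bytes ≤ B = 3; zero-pad to 3 bytes: K' = 08 a4 00.
K' ⊕ ipad = 3e 92 36; K' ⊕ opad = 54 f8 5c.
Inner hash: sum = 62+146+54+5+203+44+247 = 761 → 02 f9.
Outer hash (recomputed tag): sum = 84+248+92+2+249 = 675 → 02 a3.
Recomputed tag = 02a3; claimed = 02a3 → match.

valid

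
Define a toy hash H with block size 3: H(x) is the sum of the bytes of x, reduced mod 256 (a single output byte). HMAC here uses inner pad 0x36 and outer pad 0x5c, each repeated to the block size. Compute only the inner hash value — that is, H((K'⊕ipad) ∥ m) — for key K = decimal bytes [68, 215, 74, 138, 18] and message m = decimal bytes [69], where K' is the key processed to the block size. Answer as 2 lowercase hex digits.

e8

Key decimal bytes [68, 215, 74, 138, 18] = 44 d7 4a 8a 12 is 5 bytes > B = 3, so hash it first: H(key) = 01, then zero-pad to 3 bytes: K' = 01 00 00.
K' ⊕ ipad = 37 36 36.
Inner input = 37 36 36 ∥ 45.
Inner hash: sum = 55+54+54+69 = 232 → e8.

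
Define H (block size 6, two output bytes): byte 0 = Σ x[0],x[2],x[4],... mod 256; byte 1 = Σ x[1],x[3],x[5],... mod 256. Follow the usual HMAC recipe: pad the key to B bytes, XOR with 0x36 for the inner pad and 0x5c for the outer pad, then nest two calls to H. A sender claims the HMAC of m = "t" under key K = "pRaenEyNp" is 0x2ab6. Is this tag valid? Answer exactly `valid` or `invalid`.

Key "pRaenEyNp" = 70 52 61 65 6e 45 79 4e 70 is 9 bytes > B = 6, so hash it first: H(key) = 28 4a, then zero-pad to 6 bytes: K' = 28 4a 00 00 00 00.
K' ⊕ ipad = 1e 7c 36 36 36 36; K' ⊕ opad = 74 16 5c 5c 5c 5c.
Inner hash: even-index sum = 254 mod 256 = 254; odd-index sum = 232 mod 256 = 232 → fe e8.
Outer hash (recomputed tag): even-index sum = 554 mod 256 = 42; odd-index sum = 438 mod 256 = 182 → 2a b6.
Recomputed tag = 2ab6; claimed = 2ab6 → match.

valid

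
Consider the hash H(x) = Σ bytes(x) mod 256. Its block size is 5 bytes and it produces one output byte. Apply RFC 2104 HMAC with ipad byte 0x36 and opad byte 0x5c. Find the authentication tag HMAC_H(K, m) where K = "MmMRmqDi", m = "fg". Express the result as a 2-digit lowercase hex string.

9f

Key "MmMRmqDi" = 4d 6d 4d 52 6d 71 44 69 is 8 bytes > B = 5, so hash it first: H(key) = e4, then zero-pad to 5 bytes: K' = e4 00 00 00 00.
K' ⊕ ipad = d2 36 36 36 36.  K' ⊕ opad = b8 5c 5c 5c 5c.
Inner input = (K'⊕ipad) ∥ m = d2 36 36 36 36 ∥ 66 67.
Inner hash: sum = 210+54+54+54+54+102+103 = 631; mod 256 = 119 → 77.
Outer input = (K'⊕opad) ∥ inner = b8 5c 5c 5c 5c ∥ 77.
Outer hash (tag): sum = 184+92+92+92+92+119 = 671; mod 256 = 159 → 9f.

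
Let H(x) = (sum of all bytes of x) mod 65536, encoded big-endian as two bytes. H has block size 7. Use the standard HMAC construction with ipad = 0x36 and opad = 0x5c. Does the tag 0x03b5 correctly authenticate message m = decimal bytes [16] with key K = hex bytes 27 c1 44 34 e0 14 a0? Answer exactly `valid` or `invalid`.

Key hex bytes 27 c1 44 34 e0 14 a0 is exactly B = 7 bytes: K' = 27 c1 44 34 e0 14 a0.
K' ⊕ ipad = 11 f7 72 02 d6 22 96; K' ⊕ opad = 7b 9d 18 68 bc 48 fc.
Inner hash: sum = 17+247+114+2+214+34+150+16 = 794 → 03 1a.
Outer hash (recomputed tag): sum = 123+157+24+104+188+72+252+3+26 = 949 → 03 b5.
Recomputed tag = 03b5; claimed = 03b5 → match.

valid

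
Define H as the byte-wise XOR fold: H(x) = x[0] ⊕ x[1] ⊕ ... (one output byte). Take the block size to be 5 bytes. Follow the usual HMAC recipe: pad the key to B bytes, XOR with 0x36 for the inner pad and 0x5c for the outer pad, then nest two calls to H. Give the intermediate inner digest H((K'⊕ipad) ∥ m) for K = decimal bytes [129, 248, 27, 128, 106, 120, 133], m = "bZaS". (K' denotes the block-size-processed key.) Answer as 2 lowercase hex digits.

49

Key decimal bytes [129, 248, 27, 128, 106, 120, 133] = 81 f8 1b 80 6a 78 85 is 7 bytes > B = 5, so hash it first: H(key) = 75, then zero-pad to 5 bytes: K' = 75 00 00 00 00.
K' ⊕ ipad = 43 36 36 36 36.
Inner input = 43 36 36 36 36 ∥ 62 5a 61 53.
Inner hash: XOR 43⊕36⊕36⊕36⊕36⊕62⊕5a⊕61⊕53 = 49.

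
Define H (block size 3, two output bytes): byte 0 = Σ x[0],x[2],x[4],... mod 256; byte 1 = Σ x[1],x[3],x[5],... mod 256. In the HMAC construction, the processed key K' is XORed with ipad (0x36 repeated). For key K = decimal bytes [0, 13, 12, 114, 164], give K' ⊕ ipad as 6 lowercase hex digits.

Key decimal bytes [0, 13, 12, 114, 164] = 00 0d 0c 72 a4 is 5 bytes > B = 3, so hash it first: H(key) = b0 7f, then zero-pad to 3 bytes: K' = b0 7f 00.
XOR each byte with 0x36: b0⊕36=86, 7f⊕36=49, 00⊕36=36.

864936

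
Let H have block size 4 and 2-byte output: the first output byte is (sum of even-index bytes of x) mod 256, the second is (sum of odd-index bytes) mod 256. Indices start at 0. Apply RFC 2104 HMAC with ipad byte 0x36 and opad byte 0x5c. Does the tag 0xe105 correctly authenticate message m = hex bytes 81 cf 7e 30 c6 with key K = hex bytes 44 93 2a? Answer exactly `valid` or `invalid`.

Key hex bytes 44 93 2a is 3 bytes ≤ B = 4; zero-pad to 4 bytes: K' = 44 93 2a 00.
K' ⊕ ipad = 72 a5 1c 36; K' ⊕ opad = 18 cf 76 5c.
Inner hash: even-index sum = 595 mod 256 = 83; odd-index sum = 474 mod 256 = 218 → 53 da.
Outer hash (recomputed tag): even-index sum = 225 mod 256 = 225; odd-index sum = 517 mod 256 = 5 → e1 05.
Recomputed tag = e105; claimed = e105 → match.

valid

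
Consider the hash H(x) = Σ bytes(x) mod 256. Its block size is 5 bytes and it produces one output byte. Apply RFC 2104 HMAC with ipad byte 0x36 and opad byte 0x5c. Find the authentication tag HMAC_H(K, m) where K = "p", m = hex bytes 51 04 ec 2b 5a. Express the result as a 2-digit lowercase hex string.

Key "p" = 70 is 1 byte ≤ B = 5; zero-pad to 5 bytes: K' = 70 00 00 00 00.
K' ⊕ ipad = 46 36 36 36 36.  K' ⊕ opad = 2c 5c 5c 5c 5c.
Inner input = (K'⊕ipad) ∥ m = 46 36 36 36 36 ∥ 51 04 ec 2b 5a.
Inner hash: sum = 70+54+54+54+54+81+4+236+43+90 = 740; mod 256 = 228 → e4.
Outer input = (K'⊕opad) ∥ inner = 2c 5c 5c 5c 5c ∥ e4.
Outer hash (tag): sum = 44+92+92+92+92+228 = 640; mod 256 = 128 → 80.

80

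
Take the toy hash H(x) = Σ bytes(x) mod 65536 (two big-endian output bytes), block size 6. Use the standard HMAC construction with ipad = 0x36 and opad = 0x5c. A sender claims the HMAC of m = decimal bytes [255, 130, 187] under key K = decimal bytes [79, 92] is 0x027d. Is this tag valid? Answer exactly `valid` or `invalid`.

Key decimal bytes [79, 92] = 4f 5c is 2 bytes ≤ B = 6; zero-pad to 6 bytes: K' = 4f 5c 00 00 00 00.
K' ⊕ ipad = 79 6a 36 36 36 36; K' ⊕ opad = 13 00 5c 5c 5c 5c.
Inner hash: sum = 121+106+54+54+54+54+255+130+187 = 1015 → 03 f7.
Outer hash (recomputed tag): sum = 19+0+92+92+92+92+3+247 = 637 → 02 7d.
Recomputed tag = 027d; claimed = 027d → match.

valid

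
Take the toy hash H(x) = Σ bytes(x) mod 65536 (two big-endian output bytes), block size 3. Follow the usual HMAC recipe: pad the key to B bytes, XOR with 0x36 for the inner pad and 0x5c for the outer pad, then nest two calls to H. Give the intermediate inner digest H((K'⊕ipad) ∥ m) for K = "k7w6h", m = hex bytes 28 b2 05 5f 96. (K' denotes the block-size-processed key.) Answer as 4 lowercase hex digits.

Key "k7w6h" = 6b 37 77 36 68 is 5 bytes > B = 3, so hash it first: H(key) = 01 b7, then zero-pad to 3 bytes: K' = 01 b7 00.
K' ⊕ ipad = 37 81 36.
Inner input = 37 81 36 ∥ 28 b2 05 5f 96.
Inner hash: sum = 55+129+54+40+178+5+95+150 = 706 → 02 c2.

02c2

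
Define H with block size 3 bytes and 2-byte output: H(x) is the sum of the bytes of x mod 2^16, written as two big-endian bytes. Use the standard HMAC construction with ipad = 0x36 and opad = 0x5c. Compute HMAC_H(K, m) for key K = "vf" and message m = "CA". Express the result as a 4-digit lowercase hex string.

Key "vf" = 76 66 is 2 bytes ≤ B = 3; zero-pad to 3 bytes: K' = 76 66 00.
K' ⊕ ipad = 40 50 36.  K' ⊕ opad = 2a 3a 5c.
Inner input = (K'⊕ipad) ∥ m = 40 50 36 ∥ 43 41.
Inner hash: sum = 64+80+54+67+65 = 330 → 01 4a.
Outer input = (K'⊕opad) ∥ inner = 2a 3a 5c ∥ 01 4a.
Outer hash (tag): sum = 42+58+92+1+74 = 267 → 01 0b.

010b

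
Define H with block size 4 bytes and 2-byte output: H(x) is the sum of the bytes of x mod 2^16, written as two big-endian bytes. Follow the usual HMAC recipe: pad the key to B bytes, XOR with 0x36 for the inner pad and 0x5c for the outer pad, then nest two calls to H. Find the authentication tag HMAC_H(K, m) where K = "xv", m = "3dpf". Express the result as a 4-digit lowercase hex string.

Key "xv" = 78 76 is 2 bytes ≤ B = 4; zero-pad to 4 bytes: K' = 78 76 00 00.
K' ⊕ ipad = 4e 40 36 36.  K' ⊕ opad = 24 2a 5c 5c.
Inner input = (K'⊕ipad) ∥ m = 4e 40 36 36 ∥ 33 64 70 66.
Inner hash: sum = 78+64+54+54+51+100+112+102 = 615 → 02 67.
Outer input = (K'⊕opad) ∥ inner = 24 2a 5c 5c ∥ 02 67.
Outer hash (tag): sum = 36+42+92+92+2+103 = 367 → 01 6f.

016f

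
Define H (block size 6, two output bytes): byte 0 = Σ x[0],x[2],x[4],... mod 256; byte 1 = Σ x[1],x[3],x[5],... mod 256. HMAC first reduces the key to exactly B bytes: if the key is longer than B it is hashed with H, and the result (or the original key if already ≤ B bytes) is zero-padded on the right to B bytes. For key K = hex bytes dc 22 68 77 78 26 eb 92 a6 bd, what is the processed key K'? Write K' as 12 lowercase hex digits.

4d0e00000000

|K| = 10 > B = 6, so first hash the key.
H(K): even-index sum = 845 mod 256 = 77; odd-index sum = 526 mod 256 = 14 → 4d 0e.
Zero-pad H(K) = 4d 0e to 6 bytes: K' = 4d 0e 00 00 00 00.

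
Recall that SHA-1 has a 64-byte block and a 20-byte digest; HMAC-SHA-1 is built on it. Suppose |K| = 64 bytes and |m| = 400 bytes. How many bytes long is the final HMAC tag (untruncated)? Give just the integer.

The tag is one SHA-1 digest: 20 bytes.

20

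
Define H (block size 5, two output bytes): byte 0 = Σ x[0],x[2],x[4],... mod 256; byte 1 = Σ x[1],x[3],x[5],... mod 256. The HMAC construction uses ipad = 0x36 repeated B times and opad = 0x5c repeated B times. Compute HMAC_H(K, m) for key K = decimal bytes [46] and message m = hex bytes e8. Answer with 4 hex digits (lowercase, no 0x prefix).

7e3c

Key decimal bytes [46] = 2e is 1 byte ≤ B = 5; zero-pad to 5 bytes: K' = 2e 00 00 00 00.
K' ⊕ ipad = 18 36 36 36 36.  K' ⊕ opad = 72 5c 5c 5c 5c.
Inner input = (K'⊕ipad) ∥ m = 18 36 36 36 36 ∥ e8.
Inner hash: even-index sum = 132 mod 256 = 132; odd-index sum = 340 mod 256 = 84 → 84 54.
Outer input = (K'⊕opad) ∥ inner = 72 5c 5c 5c 5c ∥ 84 54.
Outer hash (tag): even-index sum = 382 mod 256 = 126; odd-index sum = 316 mod 256 = 60 → 7e 3c.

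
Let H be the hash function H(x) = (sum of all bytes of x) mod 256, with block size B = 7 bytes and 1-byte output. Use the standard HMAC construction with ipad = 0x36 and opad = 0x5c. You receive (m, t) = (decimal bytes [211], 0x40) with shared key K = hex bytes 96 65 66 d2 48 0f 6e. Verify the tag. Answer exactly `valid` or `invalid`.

invalid

Key hex bytes 96 65 66 d2 48 0f 6e is exactly B = 7 bytes: K' = 96 65 66 d2 48 0f 6e.
K' ⊕ ipad = a0 53 50 e4 7e 39 58; K' ⊕ opad = ca 39 3a 8e 14 53 32.
Inner hash: sum = 160+83+80+228+126+57+88+211 = 1033; mod 256 = 9 → 09.
Outer hash (recomputed tag): sum = 202+57+58+142+20+83+50+9 = 621; mod 256 = 109 → 6d.
Recomputed tag = 6d; claimed = 40 → mismatch.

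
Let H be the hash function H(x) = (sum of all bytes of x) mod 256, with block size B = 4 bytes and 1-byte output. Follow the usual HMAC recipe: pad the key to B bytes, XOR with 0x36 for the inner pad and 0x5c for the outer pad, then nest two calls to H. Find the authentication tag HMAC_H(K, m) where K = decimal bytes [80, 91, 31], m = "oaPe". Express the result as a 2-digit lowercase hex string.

69

Key decimal bytes [80, 91, 31] = 50 5b 1f is 3 bytes ≤ B = 4; zero-pad to 4 bytes: K' = 50 5b 1f 00.
K' ⊕ ipad = 66 6d 29 36.  K' ⊕ opad = 0c 07 43 5c.
Inner input = (K'⊕ipad) ∥ m = 66 6d 29 36 ∥ 6f 61 50 65.
Inner hash: sum = 102+109+41+54+111+97+80+101 = 695; mod 256 = 183 → b7.
Outer input = (K'⊕opad) ∥ inner = 0c 07 43 5c ∥ b7.
Outer hash (tag): sum = 12+7+67+92+183 = 361; mod 256 = 105 → 69.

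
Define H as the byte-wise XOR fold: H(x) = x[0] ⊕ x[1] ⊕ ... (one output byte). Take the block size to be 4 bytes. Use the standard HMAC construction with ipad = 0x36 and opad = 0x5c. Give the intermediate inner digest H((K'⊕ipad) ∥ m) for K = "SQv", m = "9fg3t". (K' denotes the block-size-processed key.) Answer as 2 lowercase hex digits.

Key "SQv" = 53 51 76 is 3 bytes ≤ B = 4; zero-pad to 4 bytes: K' = 53 51 76 00.
K' ⊕ ipad = 65 67 40 36.
Inner input = 65 67 40 36 ∥ 39 66 67 33 74.
Inner hash: XOR 65⊕67⊕40⊕36⊕39⊕66⊕67⊕33⊕74 = 0b.

0b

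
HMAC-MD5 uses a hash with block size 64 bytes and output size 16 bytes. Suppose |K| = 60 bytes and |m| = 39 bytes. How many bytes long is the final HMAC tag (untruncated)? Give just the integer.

The tag is one MD5 digest: 16 bytes.

16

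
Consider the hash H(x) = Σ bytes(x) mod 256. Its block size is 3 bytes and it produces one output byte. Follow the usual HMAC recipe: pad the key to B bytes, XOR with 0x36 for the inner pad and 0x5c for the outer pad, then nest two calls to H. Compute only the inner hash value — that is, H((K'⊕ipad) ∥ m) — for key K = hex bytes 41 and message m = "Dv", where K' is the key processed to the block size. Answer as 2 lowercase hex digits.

9d

Key hex bytes 41 is 1 byte ≤ B = 3; zero-pad to 3 bytes: K' = 41 00 00.
K' ⊕ ipad = 77 36 36.
Inner input = 77 36 36 ∥ 44 76.
Inner hash: sum = 119+54+54+68+118 = 413; mod 256 = 157 → 9d.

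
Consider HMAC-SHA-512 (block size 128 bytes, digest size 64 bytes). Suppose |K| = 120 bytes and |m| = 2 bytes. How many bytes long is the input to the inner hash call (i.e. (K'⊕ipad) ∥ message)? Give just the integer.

Key is 120 ≤ 128 bytes, zero-padded: |K'| = 128.
Inner input = (K'⊕ipad) ∥ m → 128 + 2 = 130 bytes.

130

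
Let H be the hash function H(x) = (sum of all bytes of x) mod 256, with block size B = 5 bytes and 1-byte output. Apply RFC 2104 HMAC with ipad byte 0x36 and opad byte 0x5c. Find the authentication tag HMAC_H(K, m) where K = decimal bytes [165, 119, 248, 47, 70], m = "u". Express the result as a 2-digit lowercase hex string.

Key decimal bytes [165, 119, 248, 47, 70] = a5 77 f8 2f 46 is exactly B = 5 bytes: K' = a5 77 f8 2f 46.
K' ⊕ ipad = 93 41 ce 19 70.  K' ⊕ opad = f9 2b a4 73 1a.
Inner input = (K'⊕ipad) ∥ m = 93 41 ce 19 70 ∥ 75.
Inner hash: sum = 147+65+206+25+112+117 = 672; mod 256 = 160 → a0.
Outer input = (K'⊕opad) ∥ inner = f9 2b a4 73 1a ∥ a0.
Outer hash (tag): sum = 249+43+164+115+26+160 = 757; mod 256 = 245 → f5.

f5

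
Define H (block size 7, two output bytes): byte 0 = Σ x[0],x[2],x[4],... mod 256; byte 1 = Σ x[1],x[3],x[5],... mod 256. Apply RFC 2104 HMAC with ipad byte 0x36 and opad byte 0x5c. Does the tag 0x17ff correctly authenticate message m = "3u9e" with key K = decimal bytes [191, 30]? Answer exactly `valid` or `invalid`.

Key decimal bytes [191, 30] = bf 1e is 2 bytes ≤ B = 7; zero-pad to 7 bytes: K' = bf 1e 00 00 00 00 00.
K' ⊕ ipad = 89 28 36 36 36 36 36; K' ⊕ opad = e3 42 5c 5c 5c 5c 5c.
Inner hash: even-index sum = 517 mod 256 = 5; odd-index sum = 256 mod 256 = 0 → 05 00.
Outer hash (recomputed tag): even-index sum = 503 mod 256 = 247; odd-index sum = 255 mod 256 = 255 → f7 ff.
Recomputed tag = f7ff; claimed = 17ff → mismatch.

invalid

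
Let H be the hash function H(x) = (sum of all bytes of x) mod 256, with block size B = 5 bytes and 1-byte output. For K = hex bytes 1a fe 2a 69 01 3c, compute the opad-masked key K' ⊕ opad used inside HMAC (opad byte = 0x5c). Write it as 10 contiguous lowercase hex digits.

b45c5c5c5c

Key hex bytes 1a fe 2a 69 01 3c is 6 bytes > B = 5, so hash it first: H(key) = e8, then zero-pad to 5 bytes: K' = e8 00 00 00 00.
XOR each byte with 0x5c: e8⊕5c=b4, 00⊕5c=5c, 00⊕5c=5c, 00⊕5c=5c, 00⊕5c=5c.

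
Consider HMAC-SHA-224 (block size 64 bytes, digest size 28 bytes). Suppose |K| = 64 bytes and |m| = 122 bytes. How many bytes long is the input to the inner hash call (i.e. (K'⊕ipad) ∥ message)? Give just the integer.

Key is 64 ≤ 64 bytes, zero-padded: |K'| = 64.
Inner input = (K'⊕ipad) ∥ m → 64 + 122 = 186 bytes.

186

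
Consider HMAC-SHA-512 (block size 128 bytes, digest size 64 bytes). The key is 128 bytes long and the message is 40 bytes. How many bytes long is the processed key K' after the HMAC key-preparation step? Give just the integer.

128

Key is 128 ≤ 128 bytes, zero-padded: |K'| = 128.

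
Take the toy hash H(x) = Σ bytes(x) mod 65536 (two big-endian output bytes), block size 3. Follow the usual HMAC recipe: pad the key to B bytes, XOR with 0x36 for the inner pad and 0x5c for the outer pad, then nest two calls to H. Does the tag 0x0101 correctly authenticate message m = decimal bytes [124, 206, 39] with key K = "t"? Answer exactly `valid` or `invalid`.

valid

Key "t" = 74 is 1 byte ≤ B = 3; zero-pad to 3 bytes: K' = 74 00 00.
K' ⊕ ipad = 42 36 36; K' ⊕ opad = 28 5c 5c.
Inner hash: sum = 66+54+54+124+206+39 = 543 → 02 1f.
Outer hash (recomputed tag): sum = 40+92+92+2+31 = 257 → 01 01.
Recomputed tag = 0101; claimed = 0101 → match.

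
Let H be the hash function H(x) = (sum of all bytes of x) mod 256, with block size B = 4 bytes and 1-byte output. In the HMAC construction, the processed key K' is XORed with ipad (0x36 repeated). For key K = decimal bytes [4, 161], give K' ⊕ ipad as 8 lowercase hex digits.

Key decimal bytes [4, 161] = 04 a1 is 2 bytes ≤ B = 4; zero-pad to 4 bytes: K' = 04 a1 00 00.
XOR each byte with 0x36: 04⊕36=32, a1⊕36=97, 00⊕36=36, 00⊕36=36.

32973636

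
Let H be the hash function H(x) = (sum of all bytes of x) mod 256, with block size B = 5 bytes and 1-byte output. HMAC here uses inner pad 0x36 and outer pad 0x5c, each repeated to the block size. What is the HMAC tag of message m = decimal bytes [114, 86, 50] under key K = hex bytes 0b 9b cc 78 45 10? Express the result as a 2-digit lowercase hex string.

ae

Key hex bytes 0b 9b cc 78 45 10 is 6 bytes > B = 5, so hash it first: H(key) = 3f, then zero-pad to 5 bytes: K' = 3f 00 00 00 00.
K' ⊕ ipad = 09 36 36 36 36.  K' ⊕ opad = 63 5c 5c 5c 5c.
Inner input = (K'⊕ipad) ∥ m = 09 36 36 36 36 ∥ 72 56 32.
Inner hash: sum = 9+54+54+54+54+114+86+50 = 475; mod 256 = 219 → db.
Outer input = (K'⊕opad) ∥ inner = 63 5c 5c 5c 5c ∥ db.
Outer hash (tag): sum = 99+92+92+92+92+219 = 686; mod 256 = 174 → ae.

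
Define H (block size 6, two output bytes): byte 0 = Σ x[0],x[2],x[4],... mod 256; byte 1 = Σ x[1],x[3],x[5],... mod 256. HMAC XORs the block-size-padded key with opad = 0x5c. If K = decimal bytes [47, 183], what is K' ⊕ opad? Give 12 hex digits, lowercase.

Key decimal bytes [47, 183] = 2f b7 is 2 bytes ≤ B = 6; zero-pad to 6 bytes: K' = 2f b7 00 00 00 00.
XOR each byte with 0x5c: 2f⊕5c=73, b7⊕5c=eb, 00⊕5c=5c, 00⊕5c=5c, 00⊕5c=5c, 00⊕5c=5c.

73eb5c5c5c5c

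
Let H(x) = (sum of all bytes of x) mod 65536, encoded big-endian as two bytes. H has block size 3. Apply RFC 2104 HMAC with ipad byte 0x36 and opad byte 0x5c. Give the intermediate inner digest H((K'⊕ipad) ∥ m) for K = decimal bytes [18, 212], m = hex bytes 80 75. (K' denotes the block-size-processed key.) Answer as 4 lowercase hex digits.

0231

Key decimal bytes [18, 212] = 12 d4 is 2 bytes ≤ B = 3; zero-pad to 3 bytes: K' = 12 d4 00.
K' ⊕ ipad = 24 e2 36.
Inner input = 24 e2 36 ∥ 80 75.
Inner hash: sum = 36+226+54+128+117 = 561 → 02 31.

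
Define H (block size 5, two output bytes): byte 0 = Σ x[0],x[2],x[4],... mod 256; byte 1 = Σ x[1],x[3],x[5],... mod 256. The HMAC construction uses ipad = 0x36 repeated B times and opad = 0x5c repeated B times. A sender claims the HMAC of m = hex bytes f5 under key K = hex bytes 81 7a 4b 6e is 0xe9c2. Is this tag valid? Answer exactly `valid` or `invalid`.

Key hex bytes 81 7a 4b 6e is 4 bytes ≤ B = 5; zero-pad to 5 bytes: K' = 81 7a 4b 6e 00.
K' ⊕ ipad = b7 4c 7d 58 36; K' ⊕ opad = dd 26 17 32 5c.
Inner hash: even-index sum = 362 mod 256 = 106; odd-index sum = 409 mod 256 = 153 → 6a 99.
Outer hash (recomputed tag): even-index sum = 489 mod 256 = 233; odd-index sum = 194 mod 256 = 194 → e9 c2.
Recomputed tag = e9c2; claimed = e9c2 → match.

valid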